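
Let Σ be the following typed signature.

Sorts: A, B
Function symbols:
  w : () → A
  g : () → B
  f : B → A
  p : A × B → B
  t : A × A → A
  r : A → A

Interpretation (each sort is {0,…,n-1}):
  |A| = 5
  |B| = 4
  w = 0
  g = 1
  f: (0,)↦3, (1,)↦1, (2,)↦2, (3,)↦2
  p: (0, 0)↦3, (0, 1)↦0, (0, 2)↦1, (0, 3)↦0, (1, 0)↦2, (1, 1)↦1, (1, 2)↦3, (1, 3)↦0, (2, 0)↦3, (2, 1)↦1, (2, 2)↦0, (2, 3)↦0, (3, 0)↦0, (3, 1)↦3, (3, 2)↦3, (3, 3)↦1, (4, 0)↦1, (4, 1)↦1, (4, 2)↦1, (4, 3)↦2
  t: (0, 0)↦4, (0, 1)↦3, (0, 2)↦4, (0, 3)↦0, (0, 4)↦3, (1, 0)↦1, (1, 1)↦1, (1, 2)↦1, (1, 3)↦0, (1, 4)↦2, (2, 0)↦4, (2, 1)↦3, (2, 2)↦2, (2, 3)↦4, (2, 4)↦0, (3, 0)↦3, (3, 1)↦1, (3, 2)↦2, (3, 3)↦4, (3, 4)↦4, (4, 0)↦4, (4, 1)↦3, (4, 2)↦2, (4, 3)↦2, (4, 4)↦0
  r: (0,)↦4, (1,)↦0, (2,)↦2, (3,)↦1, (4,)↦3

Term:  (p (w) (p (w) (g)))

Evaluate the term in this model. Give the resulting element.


value = 3

  w = 0
  w = 0
  g = 1
  (p (w) (g)) = p(0, 1) = 0
  (p (w) (p (w) (g))) = p(0, 0) = 3


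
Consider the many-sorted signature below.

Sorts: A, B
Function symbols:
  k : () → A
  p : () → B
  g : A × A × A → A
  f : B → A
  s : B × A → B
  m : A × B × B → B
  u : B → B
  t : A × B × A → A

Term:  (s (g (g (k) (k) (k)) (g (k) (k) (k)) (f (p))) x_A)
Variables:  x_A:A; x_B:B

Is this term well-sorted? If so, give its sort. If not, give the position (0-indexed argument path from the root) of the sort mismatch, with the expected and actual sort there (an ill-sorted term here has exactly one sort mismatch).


ill-sorted at position [0]: expected B, got A

      (k) : A
      (k) : A
      (k) : A
    (g (k) (k) (k)) : A
      (k) : A
      (k) : A
      (k) : A
    (g (k) (k) (k)) : A
      (p) : B
    (f (p)) : A
  (g (g (k) (k) (k)) (g (k) (k) (k)) (f (p))) : A
  x_A : A
(s (g (g (k) (k) (k)) (g (k) (k) (k)) (f (p))) x_A) : ✗ arg 0 at [0] has sort A, expected B


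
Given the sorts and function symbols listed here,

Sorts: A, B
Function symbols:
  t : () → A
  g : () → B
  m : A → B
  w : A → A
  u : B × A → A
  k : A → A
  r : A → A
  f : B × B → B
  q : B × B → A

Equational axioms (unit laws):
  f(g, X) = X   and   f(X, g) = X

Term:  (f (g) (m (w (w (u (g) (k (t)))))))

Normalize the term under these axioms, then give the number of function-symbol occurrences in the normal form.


1. (f (g) (m (w (w (u (g) (k (t)))))))  →  (m (w (w (u (g) (k (t))))))
normal form: (m (w (w (u (g) (k (t))))))

size = 7


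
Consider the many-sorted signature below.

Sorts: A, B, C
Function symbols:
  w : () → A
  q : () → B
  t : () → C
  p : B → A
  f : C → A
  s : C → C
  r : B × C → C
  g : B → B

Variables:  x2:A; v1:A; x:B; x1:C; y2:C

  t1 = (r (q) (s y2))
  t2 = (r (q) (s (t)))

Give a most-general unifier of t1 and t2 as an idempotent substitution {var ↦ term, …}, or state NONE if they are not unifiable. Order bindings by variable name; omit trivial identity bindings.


{y2 ↦ (t)}


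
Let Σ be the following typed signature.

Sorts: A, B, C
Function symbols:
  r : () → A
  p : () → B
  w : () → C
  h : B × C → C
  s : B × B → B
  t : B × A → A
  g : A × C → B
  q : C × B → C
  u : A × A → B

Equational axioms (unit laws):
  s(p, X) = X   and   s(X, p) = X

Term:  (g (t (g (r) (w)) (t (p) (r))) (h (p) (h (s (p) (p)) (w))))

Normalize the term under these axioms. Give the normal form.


normal form = (g (t (g (r) (w)) (t (p) (r))) (h (p) (h (p) (w))))

1. (g (t (g (r) (w)) (t (p) (r))) (h (p) (h (s (p) (p)) (w))))  →  (g (t (g (r) (w)) (t (p) (r))) (h (p) (h (p) (w))))


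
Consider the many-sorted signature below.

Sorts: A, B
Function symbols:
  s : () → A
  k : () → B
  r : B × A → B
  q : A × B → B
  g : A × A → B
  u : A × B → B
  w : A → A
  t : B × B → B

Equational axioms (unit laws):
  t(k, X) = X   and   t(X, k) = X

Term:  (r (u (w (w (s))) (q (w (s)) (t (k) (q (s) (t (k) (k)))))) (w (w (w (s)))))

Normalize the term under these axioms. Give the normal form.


normal form = (r (u (w (w (s))) (q (w (s)) (q (s) (k)))) (w (w (w (s)))))

1. (r (u (w (w (s))) (q (w (s)) (t (k) (q (s) (t (k) (k)))))) (w (w (w (s)))))  →  (r (u (w (w (s))) (q (w (s)) (q (s) (t (k) (k))))) (w (w (w (s)))))
2. (r (u (w (w (s))) (q (w (s)) (q (s) (t (k) (k))))) (w (w (w (s)))))  →  (r (u (w (w (s))) (q (w (s)) (q (s) (k)))) (w (w (w (s)))))


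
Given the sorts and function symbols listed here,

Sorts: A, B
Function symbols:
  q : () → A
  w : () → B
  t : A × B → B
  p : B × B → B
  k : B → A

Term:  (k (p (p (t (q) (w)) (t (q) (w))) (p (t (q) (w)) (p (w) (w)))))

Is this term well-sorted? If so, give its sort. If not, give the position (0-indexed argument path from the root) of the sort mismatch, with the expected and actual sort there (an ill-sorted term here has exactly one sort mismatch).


        (q) : A
        (w) : B
      (t (q) (w)) : B
        (q) : A
        (w) : B
      (t (q) (w)) : B
    (p (t (q) (w)) (t (q) (w))) : B
        (q) : A
        (w) : B
      (t (q) (w)) : B
        (w) : B
        (w) : B
      (p (w) (w)) : B
    (p (t (q) (w)) (p (w) (w))) : B
  (p (p (t (q) (w)) (t (q) (w))) (p (t (q) (w)) (p (w) (w)))) : B
(k (p (p (t (q) (w)) (t (q) (w))) (p (t (q) (w)) (p (w) (w))))) : A

well-sorted; sort = A


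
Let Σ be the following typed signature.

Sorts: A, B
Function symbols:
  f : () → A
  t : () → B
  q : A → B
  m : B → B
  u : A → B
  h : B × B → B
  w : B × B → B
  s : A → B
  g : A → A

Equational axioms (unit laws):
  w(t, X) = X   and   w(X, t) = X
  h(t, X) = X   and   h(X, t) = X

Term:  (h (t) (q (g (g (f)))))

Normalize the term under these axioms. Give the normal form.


normal form = (q (g (g (f))))

1. (h (t) (q (g (g (f)))))  →  (q (g (g (f))))


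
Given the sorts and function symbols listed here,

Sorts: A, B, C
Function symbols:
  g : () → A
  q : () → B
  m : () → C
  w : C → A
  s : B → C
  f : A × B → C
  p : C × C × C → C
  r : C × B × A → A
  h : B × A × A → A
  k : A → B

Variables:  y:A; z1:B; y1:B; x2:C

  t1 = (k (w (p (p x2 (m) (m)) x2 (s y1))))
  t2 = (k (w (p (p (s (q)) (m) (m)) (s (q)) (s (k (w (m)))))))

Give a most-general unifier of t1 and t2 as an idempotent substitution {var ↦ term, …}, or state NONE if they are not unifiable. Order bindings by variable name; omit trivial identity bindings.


{x2 ↦ (s (q)), y1 ↦ (k (w (m)))}


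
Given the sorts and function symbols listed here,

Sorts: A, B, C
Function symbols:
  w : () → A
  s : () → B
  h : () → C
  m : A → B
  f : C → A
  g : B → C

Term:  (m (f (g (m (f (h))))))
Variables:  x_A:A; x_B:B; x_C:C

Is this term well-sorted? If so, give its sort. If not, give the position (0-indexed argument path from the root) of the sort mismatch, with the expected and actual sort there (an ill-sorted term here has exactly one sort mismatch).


          (h) : C
        (f (h)) : A
      (m (f (h))) : B
    (g (m (f (h)))) : C
  (f (g (m (f (h))))) : A
(m (f (g (m (f (h)))))) : B

well-sorted; sort = B


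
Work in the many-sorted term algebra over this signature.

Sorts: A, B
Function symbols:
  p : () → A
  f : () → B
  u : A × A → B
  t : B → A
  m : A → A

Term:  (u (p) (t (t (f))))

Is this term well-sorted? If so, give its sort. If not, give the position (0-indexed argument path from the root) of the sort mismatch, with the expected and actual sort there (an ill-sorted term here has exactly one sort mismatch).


ill-sorted at position [1, 0]: expected B, got A

  (p) : A
      (f) : B
    (t (f)) : A
  (t (t (f))) : ✗ arg 0 at [1, 0] has sort A, expected B


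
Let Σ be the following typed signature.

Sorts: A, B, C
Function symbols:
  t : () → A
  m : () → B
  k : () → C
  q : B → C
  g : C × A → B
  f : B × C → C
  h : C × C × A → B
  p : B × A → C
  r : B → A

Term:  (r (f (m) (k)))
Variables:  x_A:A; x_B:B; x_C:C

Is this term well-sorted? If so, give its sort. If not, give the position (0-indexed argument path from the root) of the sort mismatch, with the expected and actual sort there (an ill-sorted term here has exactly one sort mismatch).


ill-sorted at position [0]: expected B, got C

    (m) : B
    (k) : C
  (f (m) (k)) : C
(r (f (m) (k))) : ✗ arg 0 at [0] has sort C, expected B


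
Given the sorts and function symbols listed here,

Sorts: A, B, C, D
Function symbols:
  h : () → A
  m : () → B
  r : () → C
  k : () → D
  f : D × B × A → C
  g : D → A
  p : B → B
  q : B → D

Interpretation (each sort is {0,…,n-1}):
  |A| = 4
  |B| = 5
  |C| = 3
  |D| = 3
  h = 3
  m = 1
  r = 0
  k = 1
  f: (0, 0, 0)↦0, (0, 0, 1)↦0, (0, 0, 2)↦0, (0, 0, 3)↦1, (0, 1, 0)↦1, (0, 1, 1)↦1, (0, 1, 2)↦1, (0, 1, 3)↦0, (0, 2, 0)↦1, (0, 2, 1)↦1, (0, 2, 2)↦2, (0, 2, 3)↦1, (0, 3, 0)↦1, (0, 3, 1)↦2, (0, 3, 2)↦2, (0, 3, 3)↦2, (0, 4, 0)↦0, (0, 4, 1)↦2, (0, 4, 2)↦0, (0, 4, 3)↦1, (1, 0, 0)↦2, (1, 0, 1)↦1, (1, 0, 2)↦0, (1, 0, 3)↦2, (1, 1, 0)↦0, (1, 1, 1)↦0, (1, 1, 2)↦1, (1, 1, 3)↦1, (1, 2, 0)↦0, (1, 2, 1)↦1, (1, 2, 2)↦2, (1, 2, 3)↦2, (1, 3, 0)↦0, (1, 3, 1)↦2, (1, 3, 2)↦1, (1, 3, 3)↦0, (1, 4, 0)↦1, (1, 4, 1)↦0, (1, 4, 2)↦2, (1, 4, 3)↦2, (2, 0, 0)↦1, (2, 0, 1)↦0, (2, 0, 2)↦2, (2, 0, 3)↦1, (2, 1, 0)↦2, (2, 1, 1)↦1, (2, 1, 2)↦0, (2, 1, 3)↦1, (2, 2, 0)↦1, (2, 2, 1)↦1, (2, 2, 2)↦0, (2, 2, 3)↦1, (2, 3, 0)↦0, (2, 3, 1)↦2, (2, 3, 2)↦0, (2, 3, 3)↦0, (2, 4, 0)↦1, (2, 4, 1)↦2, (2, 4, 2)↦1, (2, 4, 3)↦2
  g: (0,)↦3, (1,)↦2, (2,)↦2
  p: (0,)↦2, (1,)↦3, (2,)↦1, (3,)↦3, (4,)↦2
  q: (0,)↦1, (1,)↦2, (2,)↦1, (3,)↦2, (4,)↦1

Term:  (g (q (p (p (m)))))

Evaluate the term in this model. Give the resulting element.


value = 2

  m = 1
  (p (m)) = p(1,) = 3
  (p (p (m))) = p(3,) = 3
  (q (p (p (m)))) = q(3,) = 2
  (g (q (p (p (m))))) = g(2,) = 2


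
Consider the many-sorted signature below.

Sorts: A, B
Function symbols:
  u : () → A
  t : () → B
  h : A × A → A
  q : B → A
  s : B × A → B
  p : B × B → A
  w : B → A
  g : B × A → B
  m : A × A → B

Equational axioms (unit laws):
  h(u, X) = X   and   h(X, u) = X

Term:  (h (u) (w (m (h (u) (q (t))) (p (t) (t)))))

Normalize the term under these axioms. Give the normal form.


1. (h (u) (w (m (h (u) (q (t))) (p (t) (t)))))  →  (w (m (h (u) (q (t))) (p (t) (t))))
2. (w (m (h (u) (q (t))) (p (t) (t))))  →  (w (m (q (t)) (p (t) (t))))

normal form = (w (m (q (t)) (p (t) (t))))


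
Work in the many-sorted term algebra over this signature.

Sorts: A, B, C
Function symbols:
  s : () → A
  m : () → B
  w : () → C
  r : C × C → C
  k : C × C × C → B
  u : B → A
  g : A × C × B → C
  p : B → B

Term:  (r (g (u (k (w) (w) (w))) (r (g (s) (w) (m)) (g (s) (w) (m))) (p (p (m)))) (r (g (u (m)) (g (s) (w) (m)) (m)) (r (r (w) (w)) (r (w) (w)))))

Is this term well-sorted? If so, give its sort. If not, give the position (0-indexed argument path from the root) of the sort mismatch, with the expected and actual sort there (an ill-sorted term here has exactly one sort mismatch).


        (w) : C
        (w) : C
        (w) : C
      (k (w) (w) (w)) : B
    (u (k (w) (w) (w))) : A
        (s) : A
        (w) : C
        (m) : B
      (g (s) (w) (m)) : C
        (s) : A
        (w) : C
        (m) : B
      (g (s) (w) (m)) : C
    (r (g (s) (w) (m)) (g (s) (w) (m))) : C
        (m) : B
      (p (m)) : B
    (p (p (m))) : B
  (g (u (k (w) (w) (w))) (r (g (s) (w) (m)) (g (s) (w) (m))) (p (p (m)))) : C
        (m) : B
      (u (m)) : A
        (s) : A
        (w) : C
        (m) : B
      (g (s) (w) (m)) : C
      (m) : B
    (g (u (m)) (g (s) (w) (m)) (m)) : C
        (w) : C
        (w) : C
      (r (w) (w)) : C
        (w) : C
        (w) : C
      (r (w) (w)) : C
    (r (r (w) (w)) (r (w) (w))) : C
  (r (g (u (m)) (g (s) (w) (m)) (m)) (r (r (w) (w)) (r (w) (w)))) : C
(r (g (u (k (w) (w) (w))) (r (g (s) (w) (m)) (g (s) (w) (m))) (p (p (m)))) (r (g (u (m)) (g (s) (w) (m)) (m)) (r (r (w) (w)) (r (w) (w))))) : C

well-sorted; sort = C


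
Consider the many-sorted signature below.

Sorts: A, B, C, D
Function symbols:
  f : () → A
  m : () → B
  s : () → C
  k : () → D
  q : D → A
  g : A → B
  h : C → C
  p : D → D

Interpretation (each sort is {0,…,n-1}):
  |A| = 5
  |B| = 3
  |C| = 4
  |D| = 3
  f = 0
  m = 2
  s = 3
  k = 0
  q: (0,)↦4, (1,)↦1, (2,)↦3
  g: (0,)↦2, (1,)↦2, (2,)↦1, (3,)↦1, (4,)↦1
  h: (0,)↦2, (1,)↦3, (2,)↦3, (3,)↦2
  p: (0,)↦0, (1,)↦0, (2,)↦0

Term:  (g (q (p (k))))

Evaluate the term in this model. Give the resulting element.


  k = 0
  (p (k)) = p(0,) = 0
  (q (p (k))) = q(0,) = 4
  (g (q (p (k)))) = g(4,) = 1

value = 1


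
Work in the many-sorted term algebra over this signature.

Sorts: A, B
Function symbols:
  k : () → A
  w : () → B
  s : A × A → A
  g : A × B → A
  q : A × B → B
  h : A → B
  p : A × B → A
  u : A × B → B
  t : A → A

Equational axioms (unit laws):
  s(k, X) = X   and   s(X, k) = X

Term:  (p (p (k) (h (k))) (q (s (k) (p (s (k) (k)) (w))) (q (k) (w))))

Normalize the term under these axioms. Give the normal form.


1. (p (p (k) (h (k))) (q (s (k) (p (s (k) (k)) (w))) (q (k) (w))))  →  (p (p (k) (h (k))) (q (p (s (k) (k)) (w)) (q (k) (w))))
2. (p (p (k) (h (k))) (q (p (s (k) (k)) (w)) (q (k) (w))))  →  (p (p (k) (h (k))) (q (p (k) (w)) (q (k) (w))))

normal form = (p (p (k) (h (k))) (q (p (k) (w)) (q (k) (w))))


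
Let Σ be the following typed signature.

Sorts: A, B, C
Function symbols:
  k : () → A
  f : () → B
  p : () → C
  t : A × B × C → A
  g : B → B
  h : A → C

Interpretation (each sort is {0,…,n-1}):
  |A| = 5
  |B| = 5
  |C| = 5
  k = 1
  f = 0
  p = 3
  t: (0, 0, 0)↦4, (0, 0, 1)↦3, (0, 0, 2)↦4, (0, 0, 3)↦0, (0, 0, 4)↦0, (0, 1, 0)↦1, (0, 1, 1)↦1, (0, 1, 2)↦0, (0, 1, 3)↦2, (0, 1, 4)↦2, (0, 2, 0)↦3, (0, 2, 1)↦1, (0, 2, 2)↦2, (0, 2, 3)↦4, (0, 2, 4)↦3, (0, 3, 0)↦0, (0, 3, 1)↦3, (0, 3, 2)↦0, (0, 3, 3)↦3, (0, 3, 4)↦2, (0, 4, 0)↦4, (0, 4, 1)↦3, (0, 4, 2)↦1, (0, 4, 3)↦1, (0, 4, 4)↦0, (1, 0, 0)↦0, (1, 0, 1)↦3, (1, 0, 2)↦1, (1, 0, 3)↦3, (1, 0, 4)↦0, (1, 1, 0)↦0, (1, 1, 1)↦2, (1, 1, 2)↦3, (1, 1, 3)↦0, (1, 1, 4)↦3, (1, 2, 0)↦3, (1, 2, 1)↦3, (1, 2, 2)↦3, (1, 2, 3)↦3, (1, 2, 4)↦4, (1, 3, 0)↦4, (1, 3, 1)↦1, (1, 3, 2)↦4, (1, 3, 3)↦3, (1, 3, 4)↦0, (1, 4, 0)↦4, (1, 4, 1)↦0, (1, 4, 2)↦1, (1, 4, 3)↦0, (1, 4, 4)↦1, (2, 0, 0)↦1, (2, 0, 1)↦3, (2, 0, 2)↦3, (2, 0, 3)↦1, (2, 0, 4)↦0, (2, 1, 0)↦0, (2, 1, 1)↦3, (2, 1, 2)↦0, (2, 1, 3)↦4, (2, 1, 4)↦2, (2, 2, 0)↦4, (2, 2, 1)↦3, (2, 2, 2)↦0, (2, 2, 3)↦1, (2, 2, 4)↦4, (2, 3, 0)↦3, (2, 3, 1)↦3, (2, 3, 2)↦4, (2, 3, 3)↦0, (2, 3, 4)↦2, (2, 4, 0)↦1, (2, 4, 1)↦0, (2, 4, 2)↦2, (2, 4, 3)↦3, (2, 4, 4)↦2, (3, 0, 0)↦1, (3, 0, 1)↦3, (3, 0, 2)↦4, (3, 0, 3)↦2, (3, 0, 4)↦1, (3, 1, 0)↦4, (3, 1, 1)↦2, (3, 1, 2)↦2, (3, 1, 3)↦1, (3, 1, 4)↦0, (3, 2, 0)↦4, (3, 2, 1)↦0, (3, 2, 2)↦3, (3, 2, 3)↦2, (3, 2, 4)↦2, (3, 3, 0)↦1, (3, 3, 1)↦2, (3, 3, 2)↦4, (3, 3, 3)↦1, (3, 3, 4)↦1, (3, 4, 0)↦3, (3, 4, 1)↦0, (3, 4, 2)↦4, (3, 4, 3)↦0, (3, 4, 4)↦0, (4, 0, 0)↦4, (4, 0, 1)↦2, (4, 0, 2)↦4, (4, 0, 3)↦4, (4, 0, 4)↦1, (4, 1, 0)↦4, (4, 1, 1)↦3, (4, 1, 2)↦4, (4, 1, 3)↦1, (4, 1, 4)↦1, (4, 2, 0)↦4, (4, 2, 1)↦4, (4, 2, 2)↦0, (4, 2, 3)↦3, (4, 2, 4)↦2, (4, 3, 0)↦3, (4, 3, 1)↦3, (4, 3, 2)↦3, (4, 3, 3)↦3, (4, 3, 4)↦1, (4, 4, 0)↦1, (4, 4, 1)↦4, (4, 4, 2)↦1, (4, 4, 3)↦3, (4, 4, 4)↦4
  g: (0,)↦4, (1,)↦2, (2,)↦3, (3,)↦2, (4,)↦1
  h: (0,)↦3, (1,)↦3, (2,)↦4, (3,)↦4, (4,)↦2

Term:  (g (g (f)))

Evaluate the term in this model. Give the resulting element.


value = 1

  f = 0
  (g (f)) = g(0,) = 4
  (g (g (f))) = g(4,) = 1


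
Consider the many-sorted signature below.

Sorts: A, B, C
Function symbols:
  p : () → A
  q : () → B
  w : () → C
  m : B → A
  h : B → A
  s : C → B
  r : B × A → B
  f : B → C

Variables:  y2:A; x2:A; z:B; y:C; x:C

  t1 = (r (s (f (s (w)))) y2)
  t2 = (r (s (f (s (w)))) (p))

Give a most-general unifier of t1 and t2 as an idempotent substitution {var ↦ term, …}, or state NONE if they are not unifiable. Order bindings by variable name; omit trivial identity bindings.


{y2 ↦ (p)}


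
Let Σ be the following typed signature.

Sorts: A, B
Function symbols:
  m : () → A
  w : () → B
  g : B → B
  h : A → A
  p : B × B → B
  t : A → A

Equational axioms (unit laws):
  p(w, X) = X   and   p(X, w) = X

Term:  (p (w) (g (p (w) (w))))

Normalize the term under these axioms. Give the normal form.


1. (p (w) (g (p (w) (w))))  →  (g (p (w) (w)))
2. (g (p (w) (w)))  →  (g (w))

normal form = (g (w))


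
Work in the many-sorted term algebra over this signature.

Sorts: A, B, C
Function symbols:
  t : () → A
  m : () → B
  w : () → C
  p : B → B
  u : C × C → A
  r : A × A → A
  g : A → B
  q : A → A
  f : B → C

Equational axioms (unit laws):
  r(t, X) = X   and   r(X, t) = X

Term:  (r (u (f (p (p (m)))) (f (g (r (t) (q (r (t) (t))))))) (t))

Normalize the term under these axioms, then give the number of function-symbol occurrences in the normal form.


1. (r (u (f (p (p (m)))) (f (g (r (t) (q (r (t) (t))))))) (t))  →  (u (f (p (p (m)))) (f (g (r (t) (q (r (t) (t)))))))
2. (u (f (p (p (m)))) (f (g (r (t) (q (r (t) (t)))))))  →  (u (f (p (p (m)))) (f (g (q (r (t) (t))))))
3. (u (f (p (p (m)))) (f (g (q (r (t) (t))))))  →  (u (f (p (p (m)))) (f (g (q (t)))))
normal form: (u (f (p (p (m)))) (f (g (q (t)))))

size = 9


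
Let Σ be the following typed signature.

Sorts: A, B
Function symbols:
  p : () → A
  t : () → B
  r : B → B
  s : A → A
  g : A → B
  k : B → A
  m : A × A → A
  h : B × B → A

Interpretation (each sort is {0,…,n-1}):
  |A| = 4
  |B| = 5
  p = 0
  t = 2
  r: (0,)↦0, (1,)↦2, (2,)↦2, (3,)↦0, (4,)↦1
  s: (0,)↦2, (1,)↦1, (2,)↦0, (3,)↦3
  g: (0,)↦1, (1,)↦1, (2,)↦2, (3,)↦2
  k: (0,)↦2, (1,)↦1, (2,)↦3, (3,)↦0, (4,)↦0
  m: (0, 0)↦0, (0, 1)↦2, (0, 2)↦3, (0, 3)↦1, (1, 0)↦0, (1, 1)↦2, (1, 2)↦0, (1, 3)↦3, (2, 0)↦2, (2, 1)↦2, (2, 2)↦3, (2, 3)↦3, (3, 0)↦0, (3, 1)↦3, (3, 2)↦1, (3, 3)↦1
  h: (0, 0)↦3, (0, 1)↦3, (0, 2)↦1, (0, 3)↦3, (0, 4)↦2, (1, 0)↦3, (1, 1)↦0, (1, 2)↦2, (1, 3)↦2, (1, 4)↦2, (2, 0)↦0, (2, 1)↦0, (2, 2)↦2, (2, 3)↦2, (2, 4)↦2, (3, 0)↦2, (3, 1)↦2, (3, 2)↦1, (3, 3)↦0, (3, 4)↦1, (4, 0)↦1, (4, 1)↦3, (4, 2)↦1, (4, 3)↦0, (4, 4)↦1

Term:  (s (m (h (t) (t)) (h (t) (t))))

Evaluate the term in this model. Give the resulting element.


  t = 2
  t = 2
  (h (t) (t)) = h(2, 2) = 2
  t = 2
  t = 2
  (h (t) (t)) = h(2, 2) = 2
  (m (h (t) (t)) (h (t) (t))) = m(2, 2) = 3
  (s (m (h (t) (t)) (h (t) (t)))) = s(3,) = 3

value = 3


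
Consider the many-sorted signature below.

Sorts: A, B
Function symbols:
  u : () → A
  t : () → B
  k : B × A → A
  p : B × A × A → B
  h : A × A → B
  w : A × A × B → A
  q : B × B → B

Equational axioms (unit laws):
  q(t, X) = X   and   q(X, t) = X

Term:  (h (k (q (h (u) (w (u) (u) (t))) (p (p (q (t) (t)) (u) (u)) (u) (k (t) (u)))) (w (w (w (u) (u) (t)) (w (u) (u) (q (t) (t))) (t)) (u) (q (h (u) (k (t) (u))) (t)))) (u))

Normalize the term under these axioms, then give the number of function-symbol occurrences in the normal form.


size = 36

1. (h (k (q (h (u) (w (u) (u) (t))) (p (p (q (t) (t)) (u) (u)) (u) (k (t) (u)))) (w (w (w (u) (u) (t)) (w (u) (u) (q (t) (t))) (t)) (u) (q (h (u) (k (t) (u))) (t)))) (u))  →  (h (k (q (h (u) (w (u) (u) (t))) (p (p (t) (u) (u)) (u) (k (t) (u)))) (w (w (w (u) (u) (t)) (w (u) (u) (q (t) (t))) (t)) (u) (q (h (u) (k (t) (u))) (t)))) (u))
2. (h (k (q (h (u) (w (u) (u) (t))) (p (p (t) (u) (u)) (u) (k (t) (u)))) (w (w (w (u) (u) (t)) (w (u) (u) (q (t) (t))) (t)) (u) (q (h (u) (k (t) (u))) (t)))) (u))  →  (h (k (q (h (u) (w (u) (u) (t))) (p (p (t) (u) (u)) (u) (k (t) (u)))) (w (w (w (u) (u) (t)) (w (u) (u) (t)) (t)) (u) (q (h (u) (k (t) (u))) (t)))) (u))
3. (h (k (q (h (u) (w (u) (u) (t))) (p (p (t) (u) (u)) (u) (k (t) (u)))) (w (w (w (u) (u) (t)) (w (u) (u) (t)) (t)) (u) (q (h (u) (k (t) (u))) (t)))) (u))  →  (h (k (q (h (u) (w (u) (u) (t))) (p (p (t) (u) (u)) (u) (k (t) (u)))) (w (w (w (u) (u) (t)) (w (u) (u) (t)) (t)) (u) (h (u) (k (t) (u))))) (u))
normal form: (h (k (q (h (u) (w (u) (u) (t))) (p (p (t) (u) (u)) (u) (k (t) (u)))) (w (w (w (u) (u) (t)) (w (u) (u) (t)) (t)) (u) (h (u) (k (t) (u))))) (u))


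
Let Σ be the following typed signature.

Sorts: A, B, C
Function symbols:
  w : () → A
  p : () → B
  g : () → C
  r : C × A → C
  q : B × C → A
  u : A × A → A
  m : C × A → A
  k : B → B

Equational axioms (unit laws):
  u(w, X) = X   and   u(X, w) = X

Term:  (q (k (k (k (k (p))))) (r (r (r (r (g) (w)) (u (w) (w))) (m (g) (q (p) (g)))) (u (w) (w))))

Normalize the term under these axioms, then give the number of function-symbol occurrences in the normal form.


size = 19

1. (q (k (k (k (k (p))))) (r (r (r (r (g) (w)) (u (w) (w))) (m (g) (q (p) (g)))) (u (w) (w))))  →  (q (k (k (k (k (p))))) (r (r (r (r (g) (w)) (w)) (m (g) (q (p) (g)))) (u (w) (w))))
2. (q (k (k (k (k (p))))) (r (r (r (r (g) (w)) (w)) (m (g) (q (p) (g)))) (u (w) (w))))  →  (q (k (k (k (k (p))))) (r (r (r (r (g) (w)) (w)) (m (g) (q (p) (g)))) (w)))
normal form: (q (k (k (k (k (p))))) (r (r (r (r (g) (w)) (w)) (m (g) (q (p) (g)))) (w)))


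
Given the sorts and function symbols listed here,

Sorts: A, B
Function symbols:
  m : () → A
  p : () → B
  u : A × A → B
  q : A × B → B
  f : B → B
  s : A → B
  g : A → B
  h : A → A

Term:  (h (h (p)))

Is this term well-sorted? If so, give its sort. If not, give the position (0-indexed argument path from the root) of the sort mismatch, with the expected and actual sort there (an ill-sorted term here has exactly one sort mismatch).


ill-sorted at position [0, 0]: expected A, got B

    (p) : B
  (h (p)) : ✗ arg 0 at [0, 0] has sort B, expected A


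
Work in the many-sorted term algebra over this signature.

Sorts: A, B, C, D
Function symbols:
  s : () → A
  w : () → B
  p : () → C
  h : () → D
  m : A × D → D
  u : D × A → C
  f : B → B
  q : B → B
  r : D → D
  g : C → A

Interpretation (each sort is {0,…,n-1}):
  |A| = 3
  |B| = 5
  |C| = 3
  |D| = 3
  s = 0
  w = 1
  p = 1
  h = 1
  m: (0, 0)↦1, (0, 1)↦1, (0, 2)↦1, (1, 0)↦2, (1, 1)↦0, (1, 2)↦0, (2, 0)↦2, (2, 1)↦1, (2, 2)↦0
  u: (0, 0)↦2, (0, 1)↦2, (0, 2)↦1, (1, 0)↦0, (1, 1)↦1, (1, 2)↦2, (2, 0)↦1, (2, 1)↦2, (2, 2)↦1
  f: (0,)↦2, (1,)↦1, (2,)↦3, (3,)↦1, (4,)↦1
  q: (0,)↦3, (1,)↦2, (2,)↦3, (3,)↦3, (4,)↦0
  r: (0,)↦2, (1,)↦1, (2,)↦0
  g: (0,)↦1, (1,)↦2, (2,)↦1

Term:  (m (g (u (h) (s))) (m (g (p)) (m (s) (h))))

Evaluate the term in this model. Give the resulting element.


value = 0

  h = 1
  s = 0
  (u (h) (s)) = u(1, 0) = 0
  (g (u (h) (s))) = g(0,) = 1
  p = 1
  (g (p)) = g(1,) = 2
  s = 0
  h = 1
  (m (s) (h)) = m(0, 1) = 1
  (m (g (p)) (m (s) (h))) = m(2, 1) = 1
  (m (g (u (h) (s))) (m (g (p)) (m (s) (h)))) = m(1, 1) = 0


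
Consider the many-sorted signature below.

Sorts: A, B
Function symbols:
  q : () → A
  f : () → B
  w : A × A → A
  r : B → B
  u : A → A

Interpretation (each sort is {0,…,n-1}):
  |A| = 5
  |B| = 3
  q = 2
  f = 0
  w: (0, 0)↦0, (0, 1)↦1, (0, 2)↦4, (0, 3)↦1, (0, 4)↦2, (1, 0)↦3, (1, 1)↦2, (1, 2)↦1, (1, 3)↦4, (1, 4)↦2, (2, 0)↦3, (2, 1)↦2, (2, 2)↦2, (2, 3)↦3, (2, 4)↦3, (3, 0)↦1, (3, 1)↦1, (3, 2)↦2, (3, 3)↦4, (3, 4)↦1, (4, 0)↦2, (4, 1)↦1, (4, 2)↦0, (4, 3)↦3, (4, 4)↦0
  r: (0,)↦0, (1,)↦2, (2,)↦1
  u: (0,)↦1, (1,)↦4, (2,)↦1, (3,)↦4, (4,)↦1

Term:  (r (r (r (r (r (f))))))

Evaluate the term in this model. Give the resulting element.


value = 0

  f = 0
  (r (f)) = r(0,) = 0
  (r (r (f))) = r(0,) = 0
  (r (r (r (f)))) = r(0,) = 0
  (r (r (r (r (f))))) = r(0,) = 0
  (r (r (r (r (r (f)))))) = r(0,) = 0


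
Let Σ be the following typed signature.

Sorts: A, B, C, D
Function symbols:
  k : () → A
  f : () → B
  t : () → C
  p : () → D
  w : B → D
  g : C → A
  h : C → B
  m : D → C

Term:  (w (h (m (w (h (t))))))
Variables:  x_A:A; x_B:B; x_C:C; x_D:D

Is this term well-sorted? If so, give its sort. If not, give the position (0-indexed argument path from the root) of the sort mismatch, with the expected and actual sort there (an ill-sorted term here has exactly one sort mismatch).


well-sorted; sort = D

          (t) : C
        (h (t)) : B
      (w (h (t))) : D
    (m (w (h (t)))) : C
  (h (m (w (h (t))))) : B
(w (h (m (w (h (t)))))) : D


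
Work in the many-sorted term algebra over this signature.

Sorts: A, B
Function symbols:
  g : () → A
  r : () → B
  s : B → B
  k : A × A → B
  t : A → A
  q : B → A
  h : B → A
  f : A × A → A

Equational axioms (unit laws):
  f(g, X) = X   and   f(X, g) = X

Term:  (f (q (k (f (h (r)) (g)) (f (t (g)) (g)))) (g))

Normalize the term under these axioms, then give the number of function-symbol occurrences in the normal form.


size = 6

1. (f (q (k (f (h (r)) (g)) (f (t (g)) (g)))) (g))  →  (q (k (f (h (r)) (g)) (f (t (g)) (g))))
2. (q (k (f (h (r)) (g)) (f (t (g)) (g))))  →  (q (k (h (r)) (f (t (g)) (g))))
3. (q (k (h (r)) (f (t (g)) (g))))  →  (q (k (h (r)) (t (g))))
normal form: (q (k (h (r)) (t (g))))


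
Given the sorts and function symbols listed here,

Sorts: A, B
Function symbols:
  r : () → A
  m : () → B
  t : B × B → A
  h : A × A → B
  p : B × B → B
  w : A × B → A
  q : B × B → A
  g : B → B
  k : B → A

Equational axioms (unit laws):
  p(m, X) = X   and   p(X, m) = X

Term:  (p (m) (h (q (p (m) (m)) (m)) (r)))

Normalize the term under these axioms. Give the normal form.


1. (p (m) (h (q (p (m) (m)) (m)) (r)))  →  (h (q (p (m) (m)) (m)) (r))
2. (h (q (p (m) (m)) (m)) (r))  →  (h (q (m) (m)) (r))

normal form = (h (q (m) (m)) (r))


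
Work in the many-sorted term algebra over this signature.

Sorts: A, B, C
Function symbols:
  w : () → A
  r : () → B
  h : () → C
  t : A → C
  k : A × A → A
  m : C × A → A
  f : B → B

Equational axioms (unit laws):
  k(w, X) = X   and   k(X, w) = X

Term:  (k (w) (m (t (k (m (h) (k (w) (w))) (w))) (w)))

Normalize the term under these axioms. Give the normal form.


1. (k (w) (m (t (k (m (h) (k (w) (w))) (w))) (w)))  →  (m (t (k (m (h) (k (w) (w))) (w))) (w))
2. (m (t (k (m (h) (k (w) (w))) (w))) (w))  →  (m (t (m (h) (k (w) (w)))) (w))
3. (m (t (m (h) (k (w) (w)))) (w))  →  (m (t (m (h) (w))) (w))

normal form = (m (t (m (h) (w))) (w))


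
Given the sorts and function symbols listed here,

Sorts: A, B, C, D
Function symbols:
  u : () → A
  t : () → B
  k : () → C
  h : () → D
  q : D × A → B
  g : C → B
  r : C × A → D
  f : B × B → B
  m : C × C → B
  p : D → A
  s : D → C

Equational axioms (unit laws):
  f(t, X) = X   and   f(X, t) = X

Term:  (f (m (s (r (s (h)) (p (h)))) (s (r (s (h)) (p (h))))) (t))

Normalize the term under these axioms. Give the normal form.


normal form = (m (s (r (s (h)) (p (h)))) (s (r (s (h)) (p (h)))))

1. (f (m (s (r (s (h)) (p (h)))) (s (r (s (h)) (p (h))))) (t))  →  (m (s (r (s (h)) (p (h)))) (s (r (s (h)) (p (h)))))


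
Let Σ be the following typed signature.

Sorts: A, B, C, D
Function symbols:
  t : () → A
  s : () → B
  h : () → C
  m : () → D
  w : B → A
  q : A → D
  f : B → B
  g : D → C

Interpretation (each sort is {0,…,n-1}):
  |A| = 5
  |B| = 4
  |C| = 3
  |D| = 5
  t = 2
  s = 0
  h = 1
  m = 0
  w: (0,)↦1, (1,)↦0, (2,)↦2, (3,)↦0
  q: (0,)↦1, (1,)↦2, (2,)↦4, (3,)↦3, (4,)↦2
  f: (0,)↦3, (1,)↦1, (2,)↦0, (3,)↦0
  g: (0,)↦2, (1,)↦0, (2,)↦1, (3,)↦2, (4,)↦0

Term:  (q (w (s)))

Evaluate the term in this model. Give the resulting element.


  s = 0
  (w (s)) = w(0,) = 1
  (q (w (s))) = q(1,) = 2

value = 2


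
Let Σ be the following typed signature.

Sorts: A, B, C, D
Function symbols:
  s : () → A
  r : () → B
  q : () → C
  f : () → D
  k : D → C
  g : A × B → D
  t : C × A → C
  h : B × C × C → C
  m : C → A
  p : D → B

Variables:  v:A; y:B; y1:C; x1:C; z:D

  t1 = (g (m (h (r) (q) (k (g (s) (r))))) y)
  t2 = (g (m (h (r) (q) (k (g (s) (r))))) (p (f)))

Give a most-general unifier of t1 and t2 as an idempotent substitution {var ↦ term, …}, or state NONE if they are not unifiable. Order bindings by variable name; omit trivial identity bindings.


{y ↦ (p (f))}


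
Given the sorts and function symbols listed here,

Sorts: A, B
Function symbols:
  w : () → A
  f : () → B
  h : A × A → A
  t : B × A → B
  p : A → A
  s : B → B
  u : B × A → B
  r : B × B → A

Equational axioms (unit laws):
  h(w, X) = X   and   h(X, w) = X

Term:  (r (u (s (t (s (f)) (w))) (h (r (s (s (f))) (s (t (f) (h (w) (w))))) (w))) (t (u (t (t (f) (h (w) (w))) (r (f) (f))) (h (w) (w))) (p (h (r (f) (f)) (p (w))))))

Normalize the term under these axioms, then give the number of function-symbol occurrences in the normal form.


1. (r (u (s (t (s (f)) (w))) (h (r (s (s (f))) (s (t (f) (h (w) (w))))) (w))) (t (u (t (t (f) (h (w) (w))) (r (f) (f))) (h (w) (w))) (p (h (r (f) (f)) (p (w))))))  →  (r (u (s (t (s (f)) (w))) (r (s (s (f))) (s (t (f) (h (w) (w)))))) (t (u (t (t (f) (h (w) (w))) (r (f) (f))) (h (w) (w))) (p (h (r (f) (f)) (p (w))))))
2. (r (u (s (t (s (f)) (w))) (r (s (s (f))) (s (t (f) (h (w) (w)))))) (t (u (t (t (f) (h (w) (w))) (r (f) (f))) (h (w) (w))) (p (h (r (f) (f)) (p (w))))))  →  (r (u (s (t (s (f)) (w))) (r (s (s (f))) (s (t (f) (w))))) (t (u (t (t (f) (h (w) (w))) (r (f) (f))) (h (w) (w))) (p (h (r (f) (f)) (p (w))))))
3. (r (u (s (t (s (f)) (w))) (r (s (s (f))) (s (t (f) (w))))) (t (u (t (t (f) (h (w) (w))) (r (f) (f))) (h (w) (w))) (p (h (r (f) (f)) (p (w))))))  →  (r (u (s (t (s (f)) (w))) (r (s (s (f))) (s (t (f) (w))))) (t (u (t (t (f) (w)) (r (f) (f))) (h (w) (w))) (p (h (r (f) (f)) (p (w))))))
4. (r (u (s (t (s (f)) (w))) (r (s (s (f))) (s (t (f) (w))))) (t (u (t (t (f) (w)) (r (f) (f))) (h (w) (w))) (p (h (r (f) (f)) (p (w))))))  →  (r (u (s (t (s (f)) (w))) (r (s (s (f))) (s (t (f) (w))))) (t (u (t (t (f) (w)) (r (f) (f))) (w)) (p (h (r (f) (f)) (p (w))))))
normal form: (r (u (s (t (s (f)) (w))) (r (s (s (f))) (s (t (f) (w))))) (t (u (t (t (f) (w)) (r (f) (f))) (w)) (p (h (r (f) (f)) (p (w))))))

size = 32


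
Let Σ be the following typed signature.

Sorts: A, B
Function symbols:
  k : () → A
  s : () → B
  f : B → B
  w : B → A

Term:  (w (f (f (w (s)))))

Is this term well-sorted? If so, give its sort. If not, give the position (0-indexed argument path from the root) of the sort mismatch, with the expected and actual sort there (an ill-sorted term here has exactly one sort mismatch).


        (s) : B
      (w (s)) : A
    (f (w (s))) : ✗ arg 0 at [0, 0, 0] has sort A, expected B

ill-sorted at position [0, 0, 0]: expected B, got A


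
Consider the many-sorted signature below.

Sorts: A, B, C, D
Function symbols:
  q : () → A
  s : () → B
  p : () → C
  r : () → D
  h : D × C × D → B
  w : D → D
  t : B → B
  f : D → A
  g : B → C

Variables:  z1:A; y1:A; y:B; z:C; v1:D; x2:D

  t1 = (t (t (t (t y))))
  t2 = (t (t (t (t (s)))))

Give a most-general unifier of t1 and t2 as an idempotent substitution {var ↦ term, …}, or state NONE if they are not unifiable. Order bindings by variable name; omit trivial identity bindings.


{y ↦ (s)}


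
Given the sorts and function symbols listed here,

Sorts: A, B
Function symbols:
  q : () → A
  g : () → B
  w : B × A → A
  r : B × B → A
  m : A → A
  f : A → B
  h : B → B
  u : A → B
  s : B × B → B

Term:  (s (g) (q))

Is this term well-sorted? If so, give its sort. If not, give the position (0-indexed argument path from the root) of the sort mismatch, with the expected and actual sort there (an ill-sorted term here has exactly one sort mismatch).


  (g) : B
  (q) : A
(s (g) (q)) : ✗ arg 1 at [1] has sort A, expected B

ill-sorted at position [1]: expected B, got A


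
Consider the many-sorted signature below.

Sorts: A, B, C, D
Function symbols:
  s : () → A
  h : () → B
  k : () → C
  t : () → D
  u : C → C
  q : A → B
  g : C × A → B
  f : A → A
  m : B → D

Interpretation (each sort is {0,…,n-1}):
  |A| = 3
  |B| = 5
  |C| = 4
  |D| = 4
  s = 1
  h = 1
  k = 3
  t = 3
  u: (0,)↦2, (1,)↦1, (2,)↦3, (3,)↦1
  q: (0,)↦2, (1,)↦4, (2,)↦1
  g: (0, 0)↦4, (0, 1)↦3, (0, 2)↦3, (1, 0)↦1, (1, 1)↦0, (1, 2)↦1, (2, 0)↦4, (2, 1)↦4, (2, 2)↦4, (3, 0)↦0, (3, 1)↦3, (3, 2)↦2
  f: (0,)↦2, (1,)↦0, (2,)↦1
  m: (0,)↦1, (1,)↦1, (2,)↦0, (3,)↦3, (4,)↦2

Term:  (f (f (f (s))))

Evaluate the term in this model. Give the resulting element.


value = 1

  s = 1
  (f (s)) = f(1,) = 0
  (f (f (s))) = f(0,) = 2
  (f (f (f (s)))) = f(2,) = 1


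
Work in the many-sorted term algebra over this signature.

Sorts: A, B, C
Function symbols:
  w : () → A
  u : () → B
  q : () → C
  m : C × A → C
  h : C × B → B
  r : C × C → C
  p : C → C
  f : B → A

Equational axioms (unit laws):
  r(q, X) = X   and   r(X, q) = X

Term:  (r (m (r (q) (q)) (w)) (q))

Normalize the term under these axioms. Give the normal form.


normal form = (m (q) (w))

1. (r (m (r (q) (q)) (w)) (q))  →  (m (r (q) (q)) (w))
2. (m (r (q) (q)) (w))  →  (m (q) (w))


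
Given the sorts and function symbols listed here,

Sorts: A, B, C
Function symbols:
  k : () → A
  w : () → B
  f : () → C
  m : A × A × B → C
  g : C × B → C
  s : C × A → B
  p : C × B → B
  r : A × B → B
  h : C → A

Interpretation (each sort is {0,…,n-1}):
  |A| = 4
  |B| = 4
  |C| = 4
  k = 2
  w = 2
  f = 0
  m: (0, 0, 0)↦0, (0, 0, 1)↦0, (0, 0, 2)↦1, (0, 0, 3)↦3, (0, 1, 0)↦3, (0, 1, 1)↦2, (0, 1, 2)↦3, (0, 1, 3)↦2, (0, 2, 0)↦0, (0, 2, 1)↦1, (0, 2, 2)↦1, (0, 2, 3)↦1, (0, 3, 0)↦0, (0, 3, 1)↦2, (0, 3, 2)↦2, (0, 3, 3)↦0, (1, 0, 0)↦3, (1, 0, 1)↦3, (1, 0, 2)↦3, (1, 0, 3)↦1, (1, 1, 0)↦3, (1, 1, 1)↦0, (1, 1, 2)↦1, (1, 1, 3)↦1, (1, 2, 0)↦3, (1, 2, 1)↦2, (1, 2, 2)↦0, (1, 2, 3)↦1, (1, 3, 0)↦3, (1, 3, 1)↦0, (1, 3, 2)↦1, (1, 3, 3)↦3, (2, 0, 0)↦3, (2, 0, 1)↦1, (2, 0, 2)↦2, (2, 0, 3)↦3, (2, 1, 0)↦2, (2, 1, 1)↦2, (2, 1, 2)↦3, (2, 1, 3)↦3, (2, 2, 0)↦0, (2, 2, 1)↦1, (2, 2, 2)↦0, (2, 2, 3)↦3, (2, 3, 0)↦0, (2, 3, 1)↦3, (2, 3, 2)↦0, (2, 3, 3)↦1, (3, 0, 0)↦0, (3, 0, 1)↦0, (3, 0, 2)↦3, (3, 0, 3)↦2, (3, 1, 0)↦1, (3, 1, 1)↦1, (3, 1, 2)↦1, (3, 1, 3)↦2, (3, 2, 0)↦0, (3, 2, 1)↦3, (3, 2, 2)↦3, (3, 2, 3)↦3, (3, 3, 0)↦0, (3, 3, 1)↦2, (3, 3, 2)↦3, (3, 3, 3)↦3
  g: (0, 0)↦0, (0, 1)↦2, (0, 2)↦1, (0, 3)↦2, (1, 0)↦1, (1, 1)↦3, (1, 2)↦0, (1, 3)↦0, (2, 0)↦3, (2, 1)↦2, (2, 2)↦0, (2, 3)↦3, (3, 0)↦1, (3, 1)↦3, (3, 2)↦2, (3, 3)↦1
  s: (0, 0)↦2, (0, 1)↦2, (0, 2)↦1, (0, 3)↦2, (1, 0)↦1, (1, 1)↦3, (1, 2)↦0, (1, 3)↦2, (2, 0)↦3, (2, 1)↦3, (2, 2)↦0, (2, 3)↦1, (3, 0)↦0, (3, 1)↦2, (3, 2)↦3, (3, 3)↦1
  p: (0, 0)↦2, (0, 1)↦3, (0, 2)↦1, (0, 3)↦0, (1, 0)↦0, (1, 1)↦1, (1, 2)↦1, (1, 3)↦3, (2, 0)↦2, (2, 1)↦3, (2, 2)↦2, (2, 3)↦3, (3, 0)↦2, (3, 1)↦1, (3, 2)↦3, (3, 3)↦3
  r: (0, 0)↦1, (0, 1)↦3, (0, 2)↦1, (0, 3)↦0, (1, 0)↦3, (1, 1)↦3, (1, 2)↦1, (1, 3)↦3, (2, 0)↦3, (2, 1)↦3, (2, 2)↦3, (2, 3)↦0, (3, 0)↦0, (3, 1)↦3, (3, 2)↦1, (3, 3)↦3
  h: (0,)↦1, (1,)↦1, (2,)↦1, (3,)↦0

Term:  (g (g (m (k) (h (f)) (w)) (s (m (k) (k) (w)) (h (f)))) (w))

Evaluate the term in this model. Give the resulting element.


  k = 2
  f = 0
  (h (f)) = h(0,) = 1
  w = 2
  (m (k) (h (f)) (w)) = m(2, 1, 2) = 3
  k = 2
  k = 2
  w = 2
  (m (k) (k) (w)) = m(2, 2, 2) = 0
  f = 0
  (h (f)) = h(0,) = 1
  (s (m (k) (k) (w)) (h (f))) = s(0, 1) = 2
  (g (m (k) (h (f)) (w)) (s (m (k) (k) (w)) (h (f)))) = g(3, 2) = 2
  w = 2
  (g (g (m (k) (h (f)) (w)) (s (m (k) (k) (w)) (h (f)))) (w)) = g(2, 2) = 0

value = 0


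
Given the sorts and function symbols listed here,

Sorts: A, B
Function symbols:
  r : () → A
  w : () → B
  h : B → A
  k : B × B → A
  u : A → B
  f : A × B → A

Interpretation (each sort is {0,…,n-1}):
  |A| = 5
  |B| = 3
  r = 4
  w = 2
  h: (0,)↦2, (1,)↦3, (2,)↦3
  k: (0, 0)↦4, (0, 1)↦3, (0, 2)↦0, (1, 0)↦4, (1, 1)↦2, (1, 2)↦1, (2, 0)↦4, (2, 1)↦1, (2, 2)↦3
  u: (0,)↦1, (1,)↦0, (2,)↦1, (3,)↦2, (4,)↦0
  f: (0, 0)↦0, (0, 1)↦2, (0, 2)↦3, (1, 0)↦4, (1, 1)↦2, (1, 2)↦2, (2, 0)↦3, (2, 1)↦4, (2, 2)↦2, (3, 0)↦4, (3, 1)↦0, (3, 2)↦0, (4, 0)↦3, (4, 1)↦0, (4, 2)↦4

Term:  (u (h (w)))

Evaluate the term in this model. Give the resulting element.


value = 2

  w = 2
  (h (w)) = h(2,) = 3
  (u (h (w))) = u(3,) = 2


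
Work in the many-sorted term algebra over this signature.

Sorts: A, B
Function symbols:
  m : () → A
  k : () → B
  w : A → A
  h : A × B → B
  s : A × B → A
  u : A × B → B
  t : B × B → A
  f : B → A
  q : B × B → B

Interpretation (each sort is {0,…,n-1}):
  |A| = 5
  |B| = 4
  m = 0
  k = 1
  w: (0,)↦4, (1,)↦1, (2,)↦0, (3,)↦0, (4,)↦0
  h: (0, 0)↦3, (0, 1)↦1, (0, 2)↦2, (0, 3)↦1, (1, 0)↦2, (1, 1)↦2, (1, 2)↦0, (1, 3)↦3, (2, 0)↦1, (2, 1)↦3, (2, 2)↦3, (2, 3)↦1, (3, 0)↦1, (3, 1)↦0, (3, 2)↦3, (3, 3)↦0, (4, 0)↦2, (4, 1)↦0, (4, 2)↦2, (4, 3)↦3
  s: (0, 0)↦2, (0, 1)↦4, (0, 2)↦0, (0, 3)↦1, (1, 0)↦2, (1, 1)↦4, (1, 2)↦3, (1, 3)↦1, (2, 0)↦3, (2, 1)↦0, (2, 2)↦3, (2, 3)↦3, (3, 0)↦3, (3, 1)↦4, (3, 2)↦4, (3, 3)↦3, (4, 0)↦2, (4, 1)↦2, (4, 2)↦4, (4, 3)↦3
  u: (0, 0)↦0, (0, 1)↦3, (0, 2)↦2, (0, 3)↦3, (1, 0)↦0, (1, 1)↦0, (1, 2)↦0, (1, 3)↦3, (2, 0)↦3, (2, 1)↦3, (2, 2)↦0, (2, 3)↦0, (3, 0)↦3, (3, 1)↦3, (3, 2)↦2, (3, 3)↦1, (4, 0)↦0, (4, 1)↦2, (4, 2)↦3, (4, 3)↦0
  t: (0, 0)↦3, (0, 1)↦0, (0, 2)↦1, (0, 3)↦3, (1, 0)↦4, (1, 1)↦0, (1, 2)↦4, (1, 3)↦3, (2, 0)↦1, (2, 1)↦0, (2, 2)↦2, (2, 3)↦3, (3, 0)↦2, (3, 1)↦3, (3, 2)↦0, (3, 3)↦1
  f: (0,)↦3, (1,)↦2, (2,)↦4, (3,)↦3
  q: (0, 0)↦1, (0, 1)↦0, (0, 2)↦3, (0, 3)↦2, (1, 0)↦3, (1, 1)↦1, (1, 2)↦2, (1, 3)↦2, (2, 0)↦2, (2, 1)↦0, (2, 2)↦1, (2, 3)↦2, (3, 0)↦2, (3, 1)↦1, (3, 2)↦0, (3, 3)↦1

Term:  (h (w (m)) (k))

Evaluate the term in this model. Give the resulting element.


value = 0

  m = 0
  (w (m)) = w(0,) = 4
  k = 1
  (h (w (m)) (k)) = h(4, 1) = 0


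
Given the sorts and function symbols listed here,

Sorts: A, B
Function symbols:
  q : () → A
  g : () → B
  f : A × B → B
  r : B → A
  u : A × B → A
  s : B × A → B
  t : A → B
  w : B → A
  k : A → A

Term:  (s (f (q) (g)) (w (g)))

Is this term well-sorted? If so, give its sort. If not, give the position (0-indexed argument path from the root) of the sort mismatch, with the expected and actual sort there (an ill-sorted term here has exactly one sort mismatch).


well-sorted; sort = B

    (q) : A
    (g) : B
  (f (q) (g)) : B
    (g) : B
  (w (g)) : A
(s (f (q) (g)) (w (g))) : B


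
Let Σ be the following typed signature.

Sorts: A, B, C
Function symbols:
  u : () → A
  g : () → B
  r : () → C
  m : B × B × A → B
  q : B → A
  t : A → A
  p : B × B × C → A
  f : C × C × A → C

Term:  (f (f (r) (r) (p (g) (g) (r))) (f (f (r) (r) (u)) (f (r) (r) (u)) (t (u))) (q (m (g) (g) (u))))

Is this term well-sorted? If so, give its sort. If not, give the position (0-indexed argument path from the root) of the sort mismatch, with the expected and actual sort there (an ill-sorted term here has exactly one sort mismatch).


well-sorted; sort = C

    (r) : C
    (r) : C
      (g) : B
      (g) : B
      (r) : C
    (p (g) (g) (r)) : A
  (f (r) (r) (p (g) (g) (r))) : C
      (r) : C
      (r) : C
      (u) : A
    (f (r) (r) (u)) : C
      (r) : C
      (r) : C
      (u) : A
    (f (r) (r) (u)) : C
      (u) : A
    (t (u)) : A
  (f (f (r) (r) (u)) (f (r) (r) (u)) (t (u))) : C
      (g) : B
      (g) : B
      (u) : A
    (m (g) (g) (u)) : B
  (q (m (g) (g) (u))) : A
(f (f (r) (r) (p (g) (g) (r))) (f (f (r) (r) (u)) (f (r) (r) (u)) (t (u))) (q (m (g) (g) (u)))) : C
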